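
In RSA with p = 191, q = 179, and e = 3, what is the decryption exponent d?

φ(n) = (p−1)(q−1) = 190·178 = 33820.
Need d with 3·d ≡ 1 (mod 33820). Apply the extended Euclidean algorithm:
33820 = 11273×3 + 1
3 = 3×1 + 0
Back-substitute:
1 = 33820 − 11273·3
So 3·(-11273) ≡ 1 (mod 33820), hence d ≡ -11273 ≡ 22547 (mod 33820).

22547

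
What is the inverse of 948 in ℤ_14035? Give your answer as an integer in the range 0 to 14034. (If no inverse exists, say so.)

Apply the Euclidean algorithm to 14035 and 948:
14035 = 14×948 + 763
948 = 1×763 + 185
763 = 4×185 + 23
185 = 8×23 + 1
23 = 23×1 + 0
Since gcd(948, 14035) = 1, back-substitute to write 1 as a combination:
1 = 185 − 8·23
1 = −8·763 + 33·185
1 = 33·948 − 41·763
1 = −41·14035 + 607·948
So 948·607 ≡ 1 (mod 14035).

607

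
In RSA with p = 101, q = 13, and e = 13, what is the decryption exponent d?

277

φ(n) = (p−1)(q−1) = 100·12 = 1200.
Need d with 13·d ≡ 1 (mod 1200). Apply the extended Euclidean algorithm:
1200 = 92×13 + 4
13 = 3×4 + 1
4 = 4×1 + 0
Back-substitute:
1 = 13 − 3·4
1 = −3·1200 + 277·13
So 13·277 ≡ 1 (mod 1200), hence d = 277.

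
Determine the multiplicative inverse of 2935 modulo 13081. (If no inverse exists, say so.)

Extended Euclidean algorithm:
13081 = 4·2935 + 1341
2935 = 2·1341 + 253
1341 = 5·253 + 76
253 = 3·76 + 25
76 = 3·25 + 1
25 = 25·1 + 0
gcd = 1, so the inverse exists. Back-substitute:
1 = 76 − 3·25
1 = −3·253 + 10·76
1 = 10·1341 − 53·253
1 = −53·2935 + 116·1341
1 = 116·13081 − 517·2935
Thus 2935·(-517) ≡ 1 (mod 13081); reducing, -517 mod 13081 = 12564.

12564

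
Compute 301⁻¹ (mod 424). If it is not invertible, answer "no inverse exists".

293

Extended Euclidean algorithm:
424 = 1*301 + 123
301 = 2*123 + 55
123 = 2*55 + 13
55 = 4*13 + 3
13 = 4*3 + 1
3 = 3*1 + 0
The gcd is 1. Working backward:
1 = 13 − 4·3
1 = −4·55 + 17·13
1 = 17·123 − 38·55
1 = −38·301 + 93·123
1 = 93·424 − 131·301
So 301·(-131) ≡ 1 (mod 424), and -131 ≡ 293 (mod 424).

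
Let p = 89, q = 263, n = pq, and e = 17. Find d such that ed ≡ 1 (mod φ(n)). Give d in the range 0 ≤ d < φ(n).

5425

φ(n) = (p−1)(q−1) = 88·262 = 23056.
Need d with 17·d ≡ 1 (mod 23056). Apply the extended Euclidean algorithm:
23056 = 1356×17 + 4
17 = 4×4 + 1
4 = 4×1 + 0
Back-substitute:
1 = 17 − 4·4
1 = −4·23056 + 5425·17
So 17·5425 ≡ 1 (mod 23056), hence d = 5425.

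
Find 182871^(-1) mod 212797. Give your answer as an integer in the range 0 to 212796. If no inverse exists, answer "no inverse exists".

no inverse exists

Euclidean algorithm on 212797, 182871:
212797 = 1*182871 + 29926
182871 = 6*29926 + 3315
29926 = 9*3315 + 91
3315 = 36*91 + 39
91 = 2*39 + 13
39 = 3*13 + 0
The gcd is 13, not 1, hence no inverse exists.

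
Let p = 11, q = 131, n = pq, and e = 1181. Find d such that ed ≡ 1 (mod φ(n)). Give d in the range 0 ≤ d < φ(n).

721

φ(n) = (p−1)(q−1) = 10·130 = 1300.
Need d with 1181·d ≡ 1 (mod 1300). Apply the extended Euclidean algorithm:
1300 = 1×1181 + 119
1181 = 9×119 + 110
119 = 1×110 + 9
110 = 12×9 + 2
9 = 4×2 + 1
2 = 2×1 + 0
Back-substitute:
1 = 9 − 4·2
1 = −4·110 + 49·9
1 = 49·119 − 53·110
1 = −53·1181 + 526·119
1 = 526·1300 − 579·1181
So 1181·(-579) ≡ 1 (mod 1300), hence d ≡ -579 ≡ 721 (mod 1300).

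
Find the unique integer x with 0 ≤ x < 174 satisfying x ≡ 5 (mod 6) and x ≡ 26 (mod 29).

113

Write x = 5 + 6·k. Then 6·k ≡ 26 − 5 ≡ 21 (mod 29).
Need 6⁻¹ mod 29. Extended Euclid on (29, 6):
29 = 4×6 + 5
6 = 1×5 + 1
5 = 5×1 + 0
Back-substitute:
1 = 6 − 5
1 = −29 + 5·6
6⁻¹ ≡ 5 (mod 29), so k ≡ 5·21 ≡ 18 (mod 29).
x = 5 + 6·18 = 113.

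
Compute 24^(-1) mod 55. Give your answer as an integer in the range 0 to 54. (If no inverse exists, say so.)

gcd(55, 24) by repeated division:
55 = 2×24 + 7
24 = 3×7 + 3
7 = 2×3 + 1
3 = 3×1 + 0
Since gcd(24, 55) = 1, back-substitute to write 1 as a combination:
1 = 7 − 2·3
1 = −2·24 + 7·7
1 = 7·55 − 16·24
Thus 24·(-16) ≡ 1 (mod 55); reducing, -16 mod 55 = 39.

39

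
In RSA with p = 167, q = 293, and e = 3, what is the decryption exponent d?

φ(n) = (p−1)(q−1) = 166·292 = 48472.
Need d with 3·d ≡ 1 (mod 48472). Apply the extended Euclidean algorithm:
48472 = 16157·3 + 1
3 = 3·1 + 0
Back-substitute:
1 = 48472 − 16157·3
So 3·(-16157) ≡ 1 (mod 48472), hence d ≡ -16157 ≡ 32315 (mod 48472).

32315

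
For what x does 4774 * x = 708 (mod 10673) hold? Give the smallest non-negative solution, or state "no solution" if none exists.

First find gcd(4774, 10673):
10673 = 2·4774 + 1125
4774 = 4·1125 + 274
1125 = 4·274 + 29
274 = 9·29 + 13
29 = 2·13 + 3
13 = 4·3 + 1
3 = 3·1 + 0
gcd = 1, so a unique solution mod 10673 exists.
Back-substitute for the Bézout coefficients:
1 = 13 − 4·3
1 = −4·29 + 9·13
1 = 9·274 − 85·29
1 = −85·1125 + 349·274
1 = 349·4774 − 1481·1125
1 = −1481·10673 + 3311·4774
So 4774·(3311) ≡ 1 (mod 10673), giving 4774⁻¹ ≡ 3311.
x ≡ 4774⁻¹·708 ≡ 3311·708 ≡ 6801 (mod 10673).

6801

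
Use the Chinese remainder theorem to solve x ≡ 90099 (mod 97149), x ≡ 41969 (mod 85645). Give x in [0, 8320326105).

Write x = 90099 + 97149·k. Then 97149·k ≡ 41969 − 90099 ≡ 37515 (mod 85645).
Need 97149⁻¹ mod 85645. Extended Euclid on (85645, 11504):
85645 = 7*11504 + 5117
11504 = 2*5117 + 1270
5117 = 4*1270 + 37
1270 = 34*37 + 12
37 = 3*12 + 1
12 = 12*1 + 0
Back-substitute:
1 = 37 − 3·12
1 = −3·1270 + 103·37
1 = 103·5117 − 415·1270
1 = −415·11504 + 933·5117
1 = 933·85645 − 6946·11504
97149⁻¹ ≡ 78699 (mod 85645), so k ≡ 78699·37515 ≡ 38545 (mod 85645).
x = 90099 + 97149·38545 = 3744698304.

3744698304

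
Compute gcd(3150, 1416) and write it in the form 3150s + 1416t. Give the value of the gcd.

Apply Euclid's algorithm to 3150 and 1416:
3150 = 2×1416 + 318
1416 = 4×318 + 144
318 = 2×144 + 30
144 = 4×30 + 24
30 = 1×24 + 6
24 = 4×6 + 0
gcd(3150, 1416) = 6.
Back-substituting:
6 = 30 − 24
6 = −144 + 5·30
6 = 5·318 − 11·144
6 = −11·1416 + 49·318
6 = 49·3150 − 109·1416
So 6 = (49)·3150 + (-109)·1416.

6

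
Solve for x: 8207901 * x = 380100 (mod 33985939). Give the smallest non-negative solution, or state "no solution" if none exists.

no solution

gcd(8207901, 33985939):
33985939 = 4×8207901 + 1154335
8207901 = 7×1154335 + 127556
1154335 = 9×127556 + 6331
127556 = 20×6331 + 936
6331 = 6×936 + 715
936 = 1×715 + 221
715 = 3×221 + 52
221 = 4×52 + 13
52 = 4×13 + 0
gcd = 13, but 13 ∤ 380100, so the congruence has no solution.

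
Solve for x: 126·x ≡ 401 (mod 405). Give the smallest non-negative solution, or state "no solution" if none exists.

gcd(126, 405):
405 = 3×126 + 27
126 = 4×27 + 18
27 = 1×18 + 9
18 = 2×9 + 0
gcd = 9, but 9 ∤ 401, so the congruence has no solution.

no solution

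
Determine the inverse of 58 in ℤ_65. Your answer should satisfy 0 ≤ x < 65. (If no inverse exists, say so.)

Apply the Euclidean algorithm to 65 and 58:
65 = 1*58 + 7
58 = 8*7 + 2
7 = 3*2 + 1
2 = 2*1 + 0
The gcd is 1. Working backward:
1 = 7 − 3·2
1 = −3·58 + 25·7
1 = 25·65 − 28·58
So 58·(-28) ≡ 1 (mod 65), and -28 ≡ 37 (mod 65).

37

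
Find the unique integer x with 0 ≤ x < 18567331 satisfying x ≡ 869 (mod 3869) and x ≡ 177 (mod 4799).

Write x = 869 + 3869·k. Then 3869·k ≡ 177 − 869 ≡ 4107 (mod 4799).
Need 3869⁻¹ mod 4799. Extended Euclid on (4799, 3869):
4799 = 1*3869 + 930
3869 = 4*930 + 149
930 = 6*149 + 36
149 = 4*36 + 5
36 = 7*5 + 1
5 = 5*1 + 0
Back-substitute:
1 = 36 − 7·5
1 = −7·149 + 29·36
1 = 29·930 − 181·149
1 = −181·3869 + 753·930
1 = 753·4799 − 934·3869
3869⁻¹ ≡ 3865 (mod 4799), so k ≡ 3865·4107 ≡ 3262 (mod 4799).
x = 869 + 3869·3262 = 12621547.

12621547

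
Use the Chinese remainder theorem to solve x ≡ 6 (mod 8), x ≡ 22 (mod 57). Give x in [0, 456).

22

Write x = 6 + 8·k. Then 8·k ≡ 22 − 6 ≡ 16 (mod 57).
Need 8⁻¹ mod 57. Extended Euclid on (57, 8):
57 = 7·8 + 1
8 = 8·1 + 0
Back-substitute:
1 = 57 − 7·8
8⁻¹ ≡ 50 (mod 57), so k ≡ 50·16 ≡ 2 (mod 57).
x = 6 + 8·2 = 22.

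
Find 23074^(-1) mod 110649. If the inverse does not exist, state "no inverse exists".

85852

Apply the Euclidean algorithm to 110649 and 23074:
110649 = 4*23074 + 18353
23074 = 1*18353 + 4721
18353 = 3*4721 + 4190
4721 = 1*4190 + 531
4190 = 7*531 + 473
531 = 1*473 + 58
473 = 8*58 + 9
58 = 6*9 + 4
9 = 2*4 + 1
4 = 4*1 + 0
gcd = 1, so the inverse exists. Back-substitute:
1 = 9 − 2·4
1 = −2·58 + 13·9
1 = 13·473 − 106·58
1 = −106·531 + 119·473
1 = 119·4190 − 939·531
1 = −939·4721 + 1058·4190
1 = 1058·18353 − 4113·4721
1 = −4113·23074 + 5171·18353
1 = 5171·110649 − 24797·23074
Hence 23074⁻¹ ≡ -24797 ≡ 85852 (mod 110649).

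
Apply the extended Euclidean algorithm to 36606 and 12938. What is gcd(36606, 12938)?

Euclidean algorithm:
36606 = 2·12938 + 10730
12938 = 1·10730 + 2208
10730 = 4·2208 + 1898
2208 = 1·1898 + 310
1898 = 6·310 + 38
310 = 8·38 + 6
38 = 6·6 + 2
6 = 3·2 + 0
gcd(36606, 12938) = 2.
Express as a combination:
2 = 38 − 6·6
2 = −6·310 + 49·38
2 = 49·1898 − 300·310
2 = −300·2208 + 349·1898
2 = 349·10730 − 1696·2208
2 = −1696·12938 + 2045·10730
2 = 2045·36606 − 5786·12938
So 2 = (2045)·36606 + (-5786)·12938.

2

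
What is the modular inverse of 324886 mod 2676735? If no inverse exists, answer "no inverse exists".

gcd(2676735, 324886) by repeated division:
2676735 = 8·324886 + 77647
324886 = 4·77647 + 14298
77647 = 5·14298 + 6157
14298 = 2·6157 + 1984
6157 = 3·1984 + 205
1984 = 9·205 + 139
205 = 1·139 + 66
139 = 2·66 + 7
66 = 9·7 + 3
7 = 2·3 + 1
3 = 3·1 + 0
Since gcd(324886, 2676735) = 1, back-substitute to write 1 as a combination:
1 = 7 − 2·3
1 = −2·66 + 19·7
1 = 19·139 − 40·66
1 = −40·205 + 59·139
1 = 59·1984 − 571·205
1 = −571·6157 + 1772·1984
1 = 1772·14298 − 4115·6157
1 = −4115·77647 + 22347·14298
1 = 22347·324886 − 93503·77647
1 = −93503·2676735 + 770371·324886
So 324886·770371 ≡ 1 (mod 2676735).

770371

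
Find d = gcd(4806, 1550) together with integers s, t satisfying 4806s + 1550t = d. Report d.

Apply Euclid's algorithm to 4806 and 1550:
4806 = 3·1550 + 156
1550 = 9·156 + 146
156 = 1·146 + 10
146 = 14·10 + 6
10 = 1·6 + 4
6 = 1·4 + 2
4 = 2·2 + 0
gcd(4806, 1550) = 2.
Working backward:
2 = 6 − 4
2 = −10 + 2·6
2 = 2·146 − 29·10
2 = −29·156 + 31·146
2 = 31·1550 − 308·156
2 = −308·4806 + 955·1550
So 2 = (-308)·4806 + (955)·1550.

2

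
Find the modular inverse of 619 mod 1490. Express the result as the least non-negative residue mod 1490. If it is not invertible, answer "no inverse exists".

609

Apply the Euclidean algorithm to 1490 and 619:
1490 = 2×619 + 252
619 = 2×252 + 115
252 = 2×115 + 22
115 = 5×22 + 5
22 = 4×5 + 2
5 = 2×2 + 1
2 = 2×1 + 0
Since gcd(619, 1490) = 1, back-substitute to write 1 as a combination:
1 = 5 − 2·2
1 = −2·22 + 9·5
1 = 9·115 − 47·22
1 = −47·252 + 103·115
1 = 103·619 − 253·252
1 = −253·1490 + 609·619
So 619·609 ≡ 1 (mod 1490).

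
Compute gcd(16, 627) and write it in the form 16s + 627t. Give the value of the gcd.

Euclidean algorithm:
627 = 39×16 + 3
16 = 5×3 + 1
3 = 3×1 + 0
gcd(16, 627) = 1.
Working backward:
1 = 16 − 5·3
1 = −5·627 + 196·16
So 1 = (-5)·627 + (196)·16.

1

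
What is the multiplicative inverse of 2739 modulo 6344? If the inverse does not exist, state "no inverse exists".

315

gcd(6344, 2739) by repeated division:
6344 = 2·2739 + 866
2739 = 3·866 + 141
866 = 6·141 + 20
141 = 7·20 + 1
20 = 20·1 + 0
gcd = 1, so the inverse exists. Back-substitute:
1 = 141 − 7·20
1 = −7·866 + 43·141
1 = 43·2739 − 136·866
1 = −136·6344 + 315·2739
So 2739·315 ≡ 1 (mod 6344).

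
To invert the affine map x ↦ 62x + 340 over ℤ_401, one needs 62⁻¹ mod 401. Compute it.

gcd(401, 62) by repeated division:
401 = 6×62 + 29
62 = 2×29 + 4
29 = 7×4 + 1
4 = 4×1 + 0
The gcd is 1. Working backward:
1 = 29 − 7·4
1 = −7·62 + 15·29
1 = 15·401 − 97·62
So 62·(-97) ≡ 1 (mod 401), and -97 ≡ 304 (mod 401).

304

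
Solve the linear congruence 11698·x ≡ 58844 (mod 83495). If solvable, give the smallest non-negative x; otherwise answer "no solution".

19048

First find gcd(11698, 83495):
83495 = 7*11698 + 1609
11698 = 7*1609 + 435
1609 = 3*435 + 304
435 = 1*304 + 131
304 = 2*131 + 42
131 = 3*42 + 5
42 = 8*5 + 2
5 = 2*2 + 1
2 = 2*1 + 0
gcd = 1, so a unique solution mod 83495 exists.
Back-substitute for the Bézout coefficients:
1 = 5 − 2·2
1 = −2·42 + 17·5
1 = 17·131 − 53·42
1 = −53·304 + 123·131
1 = 123·435 − 176·304
1 = −176·1609 + 651·435
1 = 651·11698 − 4733·1609
1 = −4733·83495 + 33782·11698
So 11698·(33782) ≡ 1 (mod 83495), giving 11698⁻¹ ≡ 33782.
x ≡ 11698⁻¹·58844 ≡ 33782·58844 ≡ 19048 (mod 83495).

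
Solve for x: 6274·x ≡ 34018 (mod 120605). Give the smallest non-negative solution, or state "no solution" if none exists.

42642

First find gcd(6274, 120605):
120605 = 19·6274 + 1399
6274 = 4·1399 + 678
1399 = 2·678 + 43
678 = 15·43 + 33
43 = 1·33 + 10
33 = 3·10 + 3
10 = 3·3 + 1
3 = 3·1 + 0
gcd = 1, so a unique solution mod 120605 exists.
Back-substitute for the Bézout coefficients:
1 = 10 − 3·3
1 = −3·33 + 10·10
1 = 10·43 − 13·33
1 = −13·678 + 205·43
1 = 205·1399 − 423·678
1 = −423·6274 + 1897·1399
1 = 1897·120605 − 36466·6274
So 6274·(-36466) ≡ 1 (mod 120605), giving 6274⁻¹ ≡ 84139.
x ≡ 6274⁻¹·34018 ≡ 84139·34018 ≡ 42642 (mod 120605).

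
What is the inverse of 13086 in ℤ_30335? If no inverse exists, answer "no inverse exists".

5691

Extended Euclidean algorithm:
30335 = 2·13086 + 4163
13086 = 3·4163 + 597
4163 = 6·597 + 581
597 = 1·581 + 16
581 = 36·16 + 5
16 = 3·5 + 1
5 = 5·1 + 0
The gcd is 1. Working backward:
1 = 16 − 3·5
1 = −3·581 + 109·16
1 = 109·597 − 112·581
1 = −112·4163 + 781·597
1 = 781·13086 − 2455·4163
1 = −2455·30335 + 5691·13086
So 13086·5691 ≡ 1 (mod 30335).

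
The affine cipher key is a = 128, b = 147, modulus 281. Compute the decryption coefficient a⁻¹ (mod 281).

191

gcd(281, 128) by repeated division:
281 = 2*128 + 25
128 = 5*25 + 3
25 = 8*3 + 1
3 = 3*1 + 0
The gcd is 1. Working backward:
1 = 25 − 8·3
1 = −8·128 + 41·25
1 = 41·281 − 90·128
So 128·(-90) ≡ 1 (mod 281), and -90 ≡ 191 (mod 281).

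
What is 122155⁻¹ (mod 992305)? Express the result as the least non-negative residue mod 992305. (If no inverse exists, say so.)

no inverse exists

Compute gcd(122155, 992305):
992305 = 8*122155 + 15065
122155 = 8*15065 + 1635
15065 = 9*1635 + 350
1635 = 4*350 + 235
350 = 1*235 + 115
235 = 2*115 + 5
115 = 23*5 + 0
gcd(122155, 992305) = 5 ≠ 1, so 122155 has no multiplicative inverse modulo 992305.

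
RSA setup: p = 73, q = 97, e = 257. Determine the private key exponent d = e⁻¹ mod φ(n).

φ(n) = (p−1)(q−1) = 72·96 = 6912.
Need d with 257·d ≡ 1 (mod 6912). Apply the extended Euclidean algorithm:
6912 = 26*257 + 230
257 = 1*230 + 27
230 = 8*27 + 14
27 = 1*14 + 13
14 = 1*13 + 1
13 = 13*1 + 0
Back-substitute:
1 = 14 − 13
1 = −27 + 2·14
1 = 2·230 − 17·27
1 = −17·257 + 19·230
1 = 19·6912 − 511·257
So 257·(-511) ≡ 1 (mod 6912), hence d ≡ -511 ≡ 6401 (mod 6912).

6401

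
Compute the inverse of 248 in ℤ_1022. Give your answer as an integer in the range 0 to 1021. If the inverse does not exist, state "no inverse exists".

no inverse exists

Compute gcd(248, 1022):
1022 = 4*248 + 30
248 = 8*30 + 8
30 = 3*8 + 6
8 = 1*6 + 2
6 = 3*2 + 0
Since gcd = 2 > 1, 248 is not a unit mod 1022.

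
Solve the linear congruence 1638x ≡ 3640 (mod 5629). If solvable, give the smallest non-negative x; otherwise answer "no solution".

339

First find gcd(1638, 5629):
5629 = 3*1638 + 715
1638 = 2*715 + 208
715 = 3*208 + 91
208 = 2*91 + 26
91 = 3*26 + 13
26 = 2*13 + 0
gcd = 13 and 13 | 3640, so solutions exist. Divide through by 13: 126x ≡ 280 (mod 433).
Now find 126⁻¹ mod 433:
433 = 3*126 + 55
126 = 2*55 + 16
55 = 3*16 + 7
16 = 2*7 + 2
7 = 3*2 + 1
2 = 2*1 + 0
Back-substitute:
1 = 7 − 3·2
1 = −3·16 + 7·7
1 = 7·55 − 24·16
1 = −24·126 + 55·55
1 = 55·433 − 189·126
So 126·(-189) ≡ 1 (mod 433), i.e. 126⁻¹ ≡ 244.
Then x ≡ 244·280 ≡ 339 (mod 433); the smallest non-negative solution is x = 339.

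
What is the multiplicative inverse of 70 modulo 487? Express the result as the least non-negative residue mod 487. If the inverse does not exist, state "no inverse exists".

Extended Euclidean algorithm:
487 = 6*70 + 67
70 = 1*67 + 3
67 = 22*3 + 1
3 = 3*1 + 0
The gcd is 1. Working backward:
1 = 67 − 22·3
1 = −22·70 + 23·67
1 = 23·487 − 160·70
So 70·(-160) ≡ 1 (mod 487), and -160 ≡ 327 (mod 487).

327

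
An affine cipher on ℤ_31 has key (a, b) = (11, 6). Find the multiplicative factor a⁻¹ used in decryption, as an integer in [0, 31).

gcd(31, 11) by repeated division:
31 = 2*11 + 9
11 = 1*9 + 2
9 = 4*2 + 1
2 = 2*1 + 0
The gcd is 1. Working backward:
1 = 9 − 4·2
1 = −4·11 + 5·9
1 = 5·31 − 14·11
Hence 11⁻¹ ≡ -14 ≡ 17 (mod 31).

17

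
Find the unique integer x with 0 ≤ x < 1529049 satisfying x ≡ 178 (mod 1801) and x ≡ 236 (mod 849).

639533

Write x = 178 + 1801·k. Then 1801·k ≡ 236 − 178 ≡ 58 (mod 849).
Need 1801⁻¹ mod 849. Extended Euclid on (849, 103):
849 = 8·103 + 25
103 = 4·25 + 3
25 = 8·3 + 1
3 = 3·1 + 0
Back-substitute:
1 = 25 − 8·3
1 = −8·103 + 33·25
1 = 33·849 − 272·103
1801⁻¹ ≡ 577 (mod 849), so k ≡ 577·58 ≡ 355 (mod 849).
x = 178 + 1801·355 = 639533.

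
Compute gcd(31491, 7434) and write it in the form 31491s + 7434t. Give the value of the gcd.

Euclidean algorithm:
31491 = 4·7434 + 1755
7434 = 4·1755 + 414
1755 = 4·414 + 99
414 = 4·99 + 18
99 = 5·18 + 9
18 = 2·9 + 0
gcd(31491, 7434) = 9.
Express as a combination:
9 = 99 − 5·18
9 = −5·414 + 21·99
9 = 21·1755 − 89·414
9 = −89·7434 + 377·1755
9 = 377·31491 − 1597·7434
So 9 = (377)·31491 + (-1597)·7434.

9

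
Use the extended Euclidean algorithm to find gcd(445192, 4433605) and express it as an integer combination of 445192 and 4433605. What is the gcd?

Repeated division:
4433605 = 9*445192 + 426877
445192 = 1*426877 + 18315
426877 = 23*18315 + 5632
18315 = 3*5632 + 1419
5632 = 3*1419 + 1375
1419 = 1*1375 + 44
1375 = 31*44 + 11
44 = 4*11 + 0
gcd(445192, 4433605) = 11.
Express as a combination:
11 = 1375 − 31·44
11 = −31·1419 + 32·1375
11 = 32·5632 − 127·1419
11 = −127·18315 + 413·5632
11 = 413·426877 − 9626·18315
11 = −9626·445192 + 10039·426877
11 = 10039·4433605 − 99977·445192
So 11 = (10039)·4433605 + (-99977)·445192.

11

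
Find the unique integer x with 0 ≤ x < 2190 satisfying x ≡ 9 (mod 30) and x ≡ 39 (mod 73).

Write x = 9 + 30·k. Then 30·k ≡ 39 − 9 ≡ 30 (mod 73).
Need 30⁻¹ mod 73. Extended Euclid on (73, 30):
73 = 2×30 + 13
30 = 2×13 + 4
13 = 3×4 + 1
4 = 4×1 + 0
Back-substitute:
1 = 13 − 3·4
1 = −3·30 + 7·13
1 = 7·73 − 17·30
30⁻¹ ≡ 56 (mod 73), so k ≡ 56·30 ≡ 1 (mod 73).
x = 9 + 30·1 = 39.

39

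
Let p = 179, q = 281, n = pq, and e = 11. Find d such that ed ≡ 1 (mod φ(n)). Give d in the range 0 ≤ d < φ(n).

4531

φ(n) = (p−1)(q−1) = 178·280 = 49840.
Need d with 11·d ≡ 1 (mod 49840). Apply the extended Euclidean algorithm:
49840 = 4530·11 + 10
11 = 1·10 + 1
10 = 10·1 + 0
Back-substitute:
1 = 11 − 10
1 = −49840 + 4531·11
So 11·4531 ≡ 1 (mod 49840), hence d = 4531.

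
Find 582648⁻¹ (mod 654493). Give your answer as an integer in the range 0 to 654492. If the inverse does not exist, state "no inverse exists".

508709

gcd(654493, 582648) by repeated division:
654493 = 1×582648 + 71845
582648 = 8×71845 + 7888
71845 = 9×7888 + 853
7888 = 9×853 + 211
853 = 4×211 + 9
211 = 23×9 + 4
9 = 2×4 + 1
4 = 4×1 + 0
gcd = 1, so the inverse exists. Back-substitute:
1 = 9 − 2·4
1 = −2·211 + 47·9
1 = 47·853 − 190·211
1 = −190·7888 + 1757·853
1 = 1757·71845 − 16003·7888
1 = −16003·582648 + 129781·71845
1 = 129781·654493 − 145784·582648
So 582648·(-145784) ≡ 1 (mod 654493), and -145784 ≡ 508709 (mod 654493).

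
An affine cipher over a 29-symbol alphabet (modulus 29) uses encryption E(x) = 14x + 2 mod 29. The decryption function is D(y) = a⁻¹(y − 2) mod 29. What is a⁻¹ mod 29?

27

Extended Euclidean algorithm:
29 = 2*14 + 1
14 = 14*1 + 0
Since gcd(14, 29) = 1, back-substitute to write 1 as a combination:
1 = 29 − 2·14
So 14·(-2) ≡ 1 (mod 29), and -2 ≡ 27 (mod 29).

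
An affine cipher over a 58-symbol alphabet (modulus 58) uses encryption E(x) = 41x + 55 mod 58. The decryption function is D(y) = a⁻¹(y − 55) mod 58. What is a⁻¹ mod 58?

Apply the Euclidean algorithm to 58 and 41:
58 = 1·41 + 17
41 = 2·17 + 7
17 = 2·7 + 3
7 = 2·3 + 1
3 = 3·1 + 0
The gcd is 1. Working backward:
1 = 7 − 2·3
1 = −2·17 + 5·7
1 = 5·41 − 12·17
1 = −12·58 + 17·41
So 41·17 ≡ 1 (mod 58).

17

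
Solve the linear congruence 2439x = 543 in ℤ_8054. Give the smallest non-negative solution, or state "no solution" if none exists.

First find gcd(2439, 8054):
8054 = 3·2439 + 737
2439 = 3·737 + 228
737 = 3·228 + 53
228 = 4·53 + 16
53 = 3·16 + 5
16 = 3·5 + 1
5 = 5·1 + 0
gcd = 1, so a unique solution mod 8054 exists.
Back-substitute for the Bézout coefficients:
1 = 16 − 3·5
1 = −3·53 + 10·16
1 = 10·228 − 43·53
1 = −43·737 + 139·228
1 = 139·2439 − 460·737
1 = −460·8054 + 1519·2439
So 2439·(1519) ≡ 1 (mod 8054), giving 2439⁻¹ ≡ 1519.
x ≡ 2439⁻¹·543 ≡ 1519·543 ≡ 3309 (mod 8054).

3309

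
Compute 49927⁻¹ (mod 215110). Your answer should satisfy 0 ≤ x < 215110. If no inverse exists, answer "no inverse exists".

120013

Apply the Euclidean algorithm to 215110 and 49927:
215110 = 4×49927 + 15402
49927 = 3×15402 + 3721
15402 = 4×3721 + 518
3721 = 7×518 + 95
518 = 5×95 + 43
95 = 2×43 + 9
43 = 4×9 + 7
9 = 1×7 + 2
7 = 3×2 + 1
2 = 2×1 + 0
Since gcd(49927, 215110) = 1, back-substitute to write 1 as a combination:
1 = 7 − 3·2
1 = −3·9 + 4·7
1 = 4·43 − 19·9
1 = −19·95 + 42·43
1 = 42·518 − 229·95
1 = −229·3721 + 1645·518
1 = 1645·15402 − 6809·3721
1 = −6809·49927 + 22072·15402
1 = 22072·215110 − 95097·49927
So 49927·(-95097) ≡ 1 (mod 215110), and -95097 ≡ 120013 (mod 215110).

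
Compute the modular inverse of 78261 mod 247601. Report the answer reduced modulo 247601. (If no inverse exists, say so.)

122062

Run Euclid on (247601, 78261):
247601 = 3*78261 + 12818
78261 = 6*12818 + 1353
12818 = 9*1353 + 641
1353 = 2*641 + 71
641 = 9*71 + 2
71 = 35*2 + 1
2 = 2*1 + 0
Since gcd(78261, 247601) = 1, back-substitute to write 1 as a combination:
1 = 71 − 35·2
1 = −35·641 + 316·71
1 = 316·1353 − 667·641
1 = −667·12818 + 6319·1353
1 = 6319·78261 − 38581·12818
1 = −38581·247601 + 122062·78261
So 78261·122062 ≡ 1 (mod 247601).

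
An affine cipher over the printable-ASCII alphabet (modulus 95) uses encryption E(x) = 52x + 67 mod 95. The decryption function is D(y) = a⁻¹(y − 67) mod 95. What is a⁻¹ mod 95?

53

gcd(95, 52) by repeated division:
95 = 1×52 + 43
52 = 1×43 + 9
43 = 4×9 + 7
9 = 1×7 + 2
7 = 3×2 + 1
2 = 2×1 + 0
Since gcd(52, 95) = 1, back-substitute to write 1 as a combination:
1 = 7 − 3·2
1 = −3·9 + 4·7
1 = 4·43 − 19·9
1 = −19·52 + 23·43
1 = 23·95 − 42·52
Thus 52·(-42) ≡ 1 (mod 95); reducing, -42 mod 95 = 53.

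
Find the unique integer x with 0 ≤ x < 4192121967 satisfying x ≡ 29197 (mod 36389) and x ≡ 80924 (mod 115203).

Write x = 29197 + 36389·k. Then 36389·k ≡ 80924 − 29197 ≡ 51727 (mod 115203).
Need 36389⁻¹ mod 115203. Extended Euclid on (115203, 36389):
115203 = 3·36389 + 6036
36389 = 6·6036 + 173
6036 = 34·173 + 154
173 = 1·154 + 19
154 = 8·19 + 2
19 = 9·2 + 1
2 = 2·1 + 0
Back-substitute:
1 = 19 − 9·2
1 = −9·154 + 73·19
1 = 73·173 − 82·154
1 = −82·6036 + 2861·173
1 = 2861·36389 − 17248·6036
1 = −17248·115203 + 54605·36389
36389⁻¹ ≡ 54605 (mod 115203), so k ≡ 54605·51727 ≡ 5681 (mod 115203).
x = 29197 + 36389·5681 = 206755106.

206755106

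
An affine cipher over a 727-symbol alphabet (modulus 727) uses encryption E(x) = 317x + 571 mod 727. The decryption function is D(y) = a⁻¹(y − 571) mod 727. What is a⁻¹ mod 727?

Apply the Euclidean algorithm to 727 and 317:
727 = 2×317 + 93
317 = 3×93 + 38
93 = 2×38 + 17
38 = 2×17 + 4
17 = 4×4 + 1
4 = 4×1 + 0
Since gcd(317, 727) = 1, back-substitute to write 1 as a combination:
1 = 17 − 4·4
1 = −4·38 + 9·17
1 = 9·93 − 22·38
1 = −22·317 + 75·93
1 = 75·727 − 172·317
Hence 317⁻¹ ≡ -172 ≡ 555 (mod 727).

555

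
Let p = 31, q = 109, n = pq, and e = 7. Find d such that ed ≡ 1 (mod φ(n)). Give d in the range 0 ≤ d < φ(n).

463

φ(n) = (p−1)(q−1) = 30·108 = 3240.
Need d with 7·d ≡ 1 (mod 3240). Apply the extended Euclidean algorithm:
3240 = 462*7 + 6
7 = 1*6 + 1
6 = 6*1 + 0
Back-substitute:
1 = 7 − 6
1 = −3240 + 463·7
So 7·463 ≡ 1 (mod 3240), hence d = 463.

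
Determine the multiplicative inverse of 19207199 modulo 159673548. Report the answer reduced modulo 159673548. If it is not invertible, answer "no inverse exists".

gcd(159673548, 19207199) by repeated division:
159673548 = 8×19207199 + 6015956
19207199 = 3×6015956 + 1159331
6015956 = 5×1159331 + 219301
1159331 = 5×219301 + 62826
219301 = 3×62826 + 30823
62826 = 2×30823 + 1180
30823 = 26×1180 + 143
1180 = 8×143 + 36
143 = 3×36 + 35
36 = 1×35 + 1
35 = 35×1 + 0
The gcd is 1. Working backward:
1 = 36 − 35
1 = −143 + 4·36
1 = 4·1180 − 33·143
1 = −33·30823 + 862·1180
1 = 862·62826 − 1757·30823
1 = −1757·219301 + 6133·62826
1 = 6133·1159331 − 32422·219301
1 = −32422·6015956 + 168243·1159331
1 = 168243·19207199 − 537151·6015956
1 = −537151·159673548 + 4465451·19207199
So 19207199·4465451 ≡ 1 (mod 159673548).

4465451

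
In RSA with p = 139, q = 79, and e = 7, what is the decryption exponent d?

6151

φ(n) = (p−1)(q−1) = 138·78 = 10764.
Need d with 7·d ≡ 1 (mod 10764). Apply the extended Euclidean algorithm:
10764 = 1537*7 + 5
7 = 1*5 + 2
5 = 2*2 + 1
2 = 2*1 + 0
Back-substitute:
1 = 5 − 2·2
1 = −2·7 + 3·5
1 = 3·10764 − 4613·7
So 7·(-4613) ≡ 1 (mod 10764), hence d ≡ -4613 ≡ 6151 (mod 10764).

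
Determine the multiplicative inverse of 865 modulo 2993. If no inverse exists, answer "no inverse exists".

Run Euclid on (2993, 865):
2993 = 3*865 + 398
865 = 2*398 + 69
398 = 5*69 + 53
69 = 1*53 + 16
53 = 3*16 + 5
16 = 3*5 + 1
5 = 5*1 + 0
Since gcd(865, 2993) = 1, back-substitute to write 1 as a combination:
1 = 16 − 3·5
1 = −3·53 + 10·16
1 = 10·69 − 13·53
1 = −13·398 + 75·69
1 = 75·865 − 163·398
1 = −163·2993 + 564·865
So 865·564 ≡ 1 (mod 2993).

564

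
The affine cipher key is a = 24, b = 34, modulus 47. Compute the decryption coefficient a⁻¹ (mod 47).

gcd(47, 24) by repeated division:
47 = 1·24 + 23
24 = 1·23 + 1
23 = 23·1 + 0
Since gcd(24, 47) = 1, back-substitute to write 1 as a combination:
1 = 24 − 23
1 = −47 + 2·24
So 24·2 ≡ 1 (mod 47).

2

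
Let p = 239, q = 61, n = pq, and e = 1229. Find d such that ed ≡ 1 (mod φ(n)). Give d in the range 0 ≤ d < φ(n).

3509

φ(n) = (p−1)(q−1) = 238·60 = 14280.
Need d with 1229·d ≡ 1 (mod 14280). Apply the extended Euclidean algorithm:
14280 = 11*1229 + 761
1229 = 1*761 + 468
761 = 1*468 + 293
468 = 1*293 + 175
293 = 1*175 + 118
175 = 1*118 + 57
118 = 2*57 + 4
57 = 14*4 + 1
4 = 4*1 + 0
Back-substitute:
1 = 57 − 14·4
1 = −14·118 + 29·57
1 = 29·175 − 43·118
1 = −43·293 + 72·175
1 = 72·468 − 115·293
1 = −115·761 + 187·468
1 = 187·1229 − 302·761
1 = −302·14280 + 3509·1229
So 1229·3509 ≡ 1 (mod 14280), hence d = 3509.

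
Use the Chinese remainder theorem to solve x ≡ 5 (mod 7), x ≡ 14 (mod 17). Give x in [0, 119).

Write x = 5 + 7·k. Then 7·k ≡ 14 − 5 ≡ 9 (mod 17).
Need 7⁻¹ mod 17. Extended Euclid on (17, 7):
17 = 2·7 + 3
7 = 2·3 + 1
3 = 3·1 + 0
Back-substitute:
1 = 7 − 2·3
1 = −2·17 + 5·7
7⁻¹ ≡ 5 (mod 17), so k ≡ 5·9 ≡ 11 (mod 17).
x = 5 + 7·11 = 82.

82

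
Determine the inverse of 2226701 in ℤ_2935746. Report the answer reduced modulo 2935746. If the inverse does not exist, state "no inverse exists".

Run Euclid on (2935746, 2226701):
2935746 = 1*2226701 + 709045
2226701 = 3*709045 + 99566
709045 = 7*99566 + 12083
99566 = 8*12083 + 2902
12083 = 4*2902 + 475
2902 = 6*475 + 52
475 = 9*52 + 7
52 = 7*7 + 3
7 = 2*3 + 1
3 = 3*1 + 0
The gcd is 1. Working backward:
1 = 7 − 2·3
1 = −2·52 + 15·7
1 = 15·475 − 137·52
1 = −137·2902 + 837·475
1 = 837·12083 − 3485·2902
1 = −3485·99566 + 28717·12083
1 = 28717·709045 − 204504·99566
1 = −204504·2226701 + 642229·709045
1 = 642229·2935746 − 846733·2226701
So 2226701·(-846733) ≡ 1 (mod 2935746), and -846733 ≡ 2089013 (mod 2935746).

2089013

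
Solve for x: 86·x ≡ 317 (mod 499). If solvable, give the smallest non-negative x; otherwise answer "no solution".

First find gcd(86, 499):
499 = 5*86 + 69
86 = 1*69 + 17
69 = 4*17 + 1
17 = 17*1 + 0
gcd = 1, so a unique solution mod 499 exists.
Back-substitute for the Bézout coefficients:
1 = 69 − 4·17
1 = −4·86 + 5·69
1 = 5·499 − 29·86
So 86·(-29) ≡ 1 (mod 499), giving 86⁻¹ ≡ 470.
x ≡ 86⁻¹·317 ≡ 470·317 ≡ 288 (mod 499).

288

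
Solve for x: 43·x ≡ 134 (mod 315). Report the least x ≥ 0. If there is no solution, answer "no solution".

113

First find gcd(43, 315):
315 = 7·43 + 14
43 = 3·14 + 1
14 = 14·1 + 0
gcd = 1, so a unique solution mod 315 exists.
Back-substitute for the Bézout coefficients:
1 = 43 − 3·14
1 = −3·315 + 22·43
So 43·(22) ≡ 1 (mod 315), giving 43⁻¹ ≡ 22.
x ≡ 43⁻¹·134 ≡ 22·134 ≡ 113 (mod 315).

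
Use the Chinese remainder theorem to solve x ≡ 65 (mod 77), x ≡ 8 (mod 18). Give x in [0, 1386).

296

Write x = 65 + 77·k. Then 77·k ≡ 8 − 65 ≡ 15 (mod 18).
Need 77⁻¹ mod 18. Extended Euclid on (18, 5):
18 = 3*5 + 3
5 = 1*3 + 2
3 = 1*2 + 1
2 = 2*1 + 0
Back-substitute:
1 = 3 − 2
1 = −5 + 2·3
1 = 2·18 − 7·5
77⁻¹ ≡ 11 (mod 18), so k ≡ 11·15 ≡ 3 (mod 18).
x = 65 + 77·3 = 296.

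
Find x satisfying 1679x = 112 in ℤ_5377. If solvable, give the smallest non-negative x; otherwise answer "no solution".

1707

First find gcd(1679, 5377):
5377 = 3·1679 + 340
1679 = 4·340 + 319
340 = 1·319 + 21
319 = 15·21 + 4
21 = 5·4 + 1
4 = 4·1 + 0
gcd = 1, so a unique solution mod 5377 exists.
Back-substitute for the Bézout coefficients:
1 = 21 − 5·4
1 = −5·319 + 76·21
1 = 76·340 − 81·319
1 = −81·1679 + 400·340
1 = 400·5377 − 1281·1679
So 1679·(-1281) ≡ 1 (mod 5377), giving 1679⁻¹ ≡ 4096.
x ≡ 1679⁻¹·112 ≡ 4096·112 ≡ 1707 (mod 5377).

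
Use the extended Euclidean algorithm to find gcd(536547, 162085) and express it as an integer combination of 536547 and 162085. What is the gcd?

11

Repeated division:
536547 = 3×162085 + 50292
162085 = 3×50292 + 11209
50292 = 4×11209 + 5456
11209 = 2×5456 + 297
5456 = 18×297 + 110
297 = 2×110 + 77
110 = 1×77 + 33
77 = 2×33 + 11
33 = 3×11 + 0
gcd(536547, 162085) = 11.
Express as a combination:
11 = 77 − 2·33
11 = −2·110 + 3·77
11 = 3·297 − 8·110
11 = −8·5456 + 147·297
11 = 147·11209 − 302·5456
11 = −302·50292 + 1355·11209
11 = 1355·162085 − 4367·50292
11 = −4367·536547 + 14456·162085
So 11 = (-4367)·536547 + (14456)·162085.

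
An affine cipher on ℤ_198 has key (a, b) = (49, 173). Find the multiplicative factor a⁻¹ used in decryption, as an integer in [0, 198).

gcd(198, 49) by repeated division:
198 = 4·49 + 2
49 = 24·2 + 1
2 = 2·1 + 0
gcd = 1, so the inverse exists. Back-substitute:
1 = 49 − 24·2
1 = −24·198 + 97·49
So 49·97 ≡ 1 (mod 198).

97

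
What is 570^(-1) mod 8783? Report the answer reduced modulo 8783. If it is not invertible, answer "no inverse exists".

6672

Run Euclid on (8783, 570):
8783 = 15*570 + 233
570 = 2*233 + 104
233 = 2*104 + 25
104 = 4*25 + 4
25 = 6*4 + 1
4 = 4*1 + 0
gcd = 1, so the inverse exists. Back-substitute:
1 = 25 − 6·4
1 = −6·104 + 25·25
1 = 25·233 − 56·104
1 = −56·570 + 137·233
1 = 137·8783 − 2111·570
Thus 570·(-2111) ≡ 1 (mod 8783); reducing, -2111 mod 8783 = 6672.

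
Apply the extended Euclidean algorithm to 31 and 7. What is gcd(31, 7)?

1

Euclidean algorithm:
31 = 4×7 + 3
7 = 2×3 + 1
3 = 3×1 + 0
gcd(31, 7) = 1.
Express as a combination:
1 = 7 − 2·3
1 = −2·31 + 9·7
So 1 = (-2)·31 + (9)·7.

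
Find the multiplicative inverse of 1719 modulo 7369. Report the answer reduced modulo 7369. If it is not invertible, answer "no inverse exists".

gcd(7369, 1719) by repeated division:
7369 = 4·1719 + 493
1719 = 3·493 + 240
493 = 2·240 + 13
240 = 18·13 + 6
13 = 2·6 + 1
6 = 6·1 + 0
The gcd is 1. Working backward:
1 = 13 − 2·6
1 = −2·240 + 37·13
1 = 37·493 − 76·240
1 = −76·1719 + 265·493
1 = 265·7369 − 1136·1719
So 1719·(-1136) ≡ 1 (mod 7369), and -1136 ≡ 6233 (mod 7369).

6233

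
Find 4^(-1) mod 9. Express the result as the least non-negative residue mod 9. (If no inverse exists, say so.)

7

Extended Euclidean algorithm:
9 = 2*4 + 1
4 = 4*1 + 0
gcd = 1, so the inverse exists. Back-substitute:
1 = 9 − 2·4
Thus 4·(-2) ≡ 1 (mod 9); reducing, -2 mod 9 = 7.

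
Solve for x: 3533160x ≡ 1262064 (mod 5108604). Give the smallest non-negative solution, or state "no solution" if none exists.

364200

First find gcd(3533160, 5108604):
5108604 = 1·3533160 + 1575444
3533160 = 2·1575444 + 382272
1575444 = 4·382272 + 46356
382272 = 8·46356 + 11424
46356 = 4·11424 + 660
11424 = 17·660 + 204
660 = 3·204 + 48
204 = 4·48 + 12
48 = 4·12 + 0
gcd = 12 and 12 | 1262064, so solutions exist. Divide through by 12: 294430x ≡ 105172 (mod 425717).
Now find 294430⁻¹ mod 425717:
425717 = 1·294430 + 131287
294430 = 2·131287 + 31856
131287 = 4·31856 + 3863
31856 = 8·3863 + 952
3863 = 4·952 + 55
952 = 17·55 + 17
55 = 3·17 + 4
17 = 4·4 + 1
4 = 4·1 + 0
Back-substitute:
1 = 17 − 4·4
1 = −4·55 + 13·17
1 = 13·952 − 225·55
1 = −225·3863 + 913·952
1 = 913·31856 − 7529·3863
1 = −7529·131287 + 31029·31856
1 = 31029·294430 − 69587·131287
1 = −69587·425717 + 100616·294430
So 294430⁻¹ ≡ 100616 (mod 425717).
Then x ≡ 100616·105172 ≡ 364200 (mod 425717); the smallest non-negative solution is x = 364200.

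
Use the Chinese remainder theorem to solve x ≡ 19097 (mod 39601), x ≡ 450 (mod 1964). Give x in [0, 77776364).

8137302

Write x = 19097 + 39601·k. Then 39601·k ≡ 450 − 19097 ≡ 993 (mod 1964).
Need 39601⁻¹ mod 1964. Extended Euclid on (1964, 321):
1964 = 6*321 + 38
321 = 8*38 + 17
38 = 2*17 + 4
17 = 4*4 + 1
4 = 4*1 + 0
Back-substitute:
1 = 17 − 4·4
1 = −4·38 + 9·17
1 = 9·321 − 76·38
1 = −76·1964 + 465·321
39601⁻¹ ≡ 465 (mod 1964), so k ≡ 465·993 ≡ 205 (mod 1964).
x = 19097 + 39601·205 = 8137302.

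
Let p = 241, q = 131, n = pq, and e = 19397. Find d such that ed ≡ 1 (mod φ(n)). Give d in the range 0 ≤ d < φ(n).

20333

φ(n) = (p−1)(q−1) = 240·130 = 31200.
Need d with 19397·d ≡ 1 (mod 31200). Apply the extended Euclidean algorithm:
31200 = 1·19397 + 11803
19397 = 1·11803 + 7594
11803 = 1·7594 + 4209
7594 = 1·4209 + 3385
4209 = 1·3385 + 824
3385 = 4·824 + 89
824 = 9·89 + 23
89 = 3·23 + 20
23 = 1·20 + 3
20 = 6·3 + 2
3 = 1·2 + 1
2 = 2·1 + 0
Back-substitute:
1 = 3 − 2
1 = −20 + 7·3
1 = 7·23 − 8·20
1 = −8·89 + 31·23
1 = 31·824 − 287·89
1 = −287·3385 + 1179·824
1 = 1179·4209 − 1466·3385
1 = −1466·7594 + 2645·4209
1 = 2645·11803 − 4111·7594
1 = −4111·19397 + 6756·11803
1 = 6756·31200 − 10867·19397
So 19397·(-10867) ≡ 1 (mod 31200), hence d ≡ -10867 ≡ 20333 (mod 31200).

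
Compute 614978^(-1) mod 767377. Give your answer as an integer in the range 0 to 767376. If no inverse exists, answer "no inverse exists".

Compute gcd(614978, 767377):
767377 = 1×614978 + 152399
614978 = 4×152399 + 5382
152399 = 28×5382 + 1703
5382 = 3×1703 + 273
1703 = 6×273 + 65
273 = 4×65 + 13
65 = 5×13 + 0
Since gcd = 13 > 1, 614978 is not a unit mod 767377.

no inverse exists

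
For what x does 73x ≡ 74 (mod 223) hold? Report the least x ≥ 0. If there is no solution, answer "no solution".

56

First find gcd(73, 223):
223 = 3*73 + 4
73 = 18*4 + 1
4 = 4*1 + 0
gcd = 1, so a unique solution mod 223 exists.
Back-substitute for the Bézout coefficients:
1 = 73 − 18·4
1 = −18·223 + 55·73
So 73·(55) ≡ 1 (mod 223), giving 73⁻¹ ≡ 55.
x ≡ 73⁻¹·74 ≡ 55·74 ≡ 56 (mod 223).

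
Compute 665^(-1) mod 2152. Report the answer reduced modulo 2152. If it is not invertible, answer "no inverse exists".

gcd(2152, 665) by repeated division:
2152 = 3·665 + 157
665 = 4·157 + 37
157 = 4·37 + 9
37 = 4·9 + 1
9 = 9·1 + 0
Since gcd(665, 2152) = 1, back-substitute to write 1 as a combination:
1 = 37 − 4·9
1 = −4·157 + 17·37
1 = 17·665 − 72·157
1 = −72·2152 + 233·665
So 665·233 ≡ 1 (mod 2152).

233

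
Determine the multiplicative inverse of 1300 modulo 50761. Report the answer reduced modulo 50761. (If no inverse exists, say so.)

37446

Extended Euclidean algorithm:
50761 = 39*1300 + 61
1300 = 21*61 + 19
61 = 3*19 + 4
19 = 4*4 + 3
4 = 1*3 + 1
3 = 3*1 + 0
gcd = 1, so the inverse exists. Back-substitute:
1 = 4 − 3
1 = −19 + 5·4
1 = 5·61 − 16·19
1 = −16·1300 + 341·61
1 = 341·50761 − 13315·1300
Thus 1300·(-13315) ≡ 1 (mod 50761); reducing, -13315 mod 50761 = 37446.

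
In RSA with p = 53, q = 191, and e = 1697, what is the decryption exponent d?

φ(n) = (p−1)(q−1) = 52·190 = 9880.
Need d with 1697·d ≡ 1 (mod 9880). Apply the extended Euclidean algorithm:
9880 = 5·1697 + 1395
1697 = 1·1395 + 302
1395 = 4·302 + 187
302 = 1·187 + 115
187 = 1·115 + 72
115 = 1·72 + 43
72 = 1·43 + 29
43 = 1·29 + 14
29 = 2·14 + 1
14 = 14·1 + 0
Back-substitute:
1 = 29 − 2·14
1 = −2·43 + 3·29
1 = 3·72 − 5·43
1 = −5·115 + 8·72
1 = 8·187 − 13·115
1 = −13·302 + 21·187
1 = 21·1395 − 97·302
1 = −97·1697 + 118·1395
1 = 118·9880 − 687·1697
So 1697·(-687) ≡ 1 (mod 9880), hence d ≡ -687 ≡ 9193 (mod 9880).

9193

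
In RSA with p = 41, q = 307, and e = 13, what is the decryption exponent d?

φ(n) = (p−1)(q−1) = 40·306 = 12240.
Need d with 13·d ≡ 1 (mod 12240). Apply the extended Euclidean algorithm:
12240 = 941·13 + 7
13 = 1·7 + 6
7 = 1·6 + 1
6 = 6·1 + 0
Back-substitute:
1 = 7 − 6
1 = −13 + 2·7
1 = 2·12240 − 1883·13
So 13·(-1883) ≡ 1 (mod 12240), hence d ≡ -1883 ≡ 10357 (mod 12240).

10357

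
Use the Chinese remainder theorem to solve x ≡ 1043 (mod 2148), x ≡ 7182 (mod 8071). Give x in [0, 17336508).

Write x = 1043 + 2148·k. Then 2148·k ≡ 7182 − 1043 ≡ 6139 (mod 8071).
Need 2148⁻¹ mod 8071. Extended Euclid on (8071, 2148):
8071 = 3*2148 + 1627
2148 = 1*1627 + 521
1627 = 3*521 + 64
521 = 8*64 + 9
64 = 7*9 + 1
9 = 9*1 + 0
Back-substitute:
1 = 64 − 7·9
1 = −7·521 + 57·64
1 = 57·1627 − 178·521
1 = −178·2148 + 235·1627
1 = 235·8071 − 883·2148
2148⁻¹ ≡ 7188 (mod 8071), so k ≡ 7188·6139 ≡ 2975 (mod 8071).
x = 1043 + 2148·2975 = 6391343.

6391343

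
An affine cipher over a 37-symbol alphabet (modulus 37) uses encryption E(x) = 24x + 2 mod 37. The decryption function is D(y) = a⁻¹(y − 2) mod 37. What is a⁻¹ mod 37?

17

Run Euclid on (37, 24):
37 = 1*24 + 13
24 = 1*13 + 11
13 = 1*11 + 2
11 = 5*2 + 1
2 = 2*1 + 0
Since gcd(24, 37) = 1, back-substitute to write 1 as a combination:
1 = 11 − 5·2
1 = −5·13 + 6·11
1 = 6·24 − 11·13
1 = −11·37 + 17·24
So 24·17 ≡ 1 (mod 37).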